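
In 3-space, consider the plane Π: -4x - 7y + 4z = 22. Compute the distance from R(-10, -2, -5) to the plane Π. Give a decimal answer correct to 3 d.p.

1.333

n·R − d = (-4)·(-10) + (-7)·(-2) + (4)·(-5) − 22 = 12; |n| = √81.
Distance = |12| / √81 = 12/√81 ≈ 1.333.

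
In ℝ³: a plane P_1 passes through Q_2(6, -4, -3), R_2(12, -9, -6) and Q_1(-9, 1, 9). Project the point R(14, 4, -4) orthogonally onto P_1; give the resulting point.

Q_2R_2 = (6, -5, -3), Q_2Q_1 = (-15, 5, 12); a normal to P_1 is Q_2R_2 × Q_2Q_1 = (-45, -27, -45).
Using Q_2: P_1 has equation -45x - 27y - 45z = -27.
Foot = R − λn with λ = (n·R − d)/|n|² = (-558 − (-27))/4779 = -1/9.
Foot = (14, 4, -4) − (-1/9)·(-45, -27, -45) = (9, 1, -9).

(9, 1, -9)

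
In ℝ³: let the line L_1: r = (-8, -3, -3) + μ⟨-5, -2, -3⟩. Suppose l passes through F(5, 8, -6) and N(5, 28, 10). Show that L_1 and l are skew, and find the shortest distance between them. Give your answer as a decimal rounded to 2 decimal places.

A direction vector for l is N − F = (0, 20, 16).
Common perpendicular direction n = (-5, -2, -3) × (0, 20, 16) = (28, 80, -100).
With w = (5, 8, -6) − (-8, -3, -3) = (13, 11, -3), w · n = 1544.
Since n ≠ 0 the lines are not parallel, and w · n = 1544 ≠ 0 so they do not intersect; hence they are skew.
Distance = |w · n| / |n| = |1544| / √17184 ≈ 11.78.

11.78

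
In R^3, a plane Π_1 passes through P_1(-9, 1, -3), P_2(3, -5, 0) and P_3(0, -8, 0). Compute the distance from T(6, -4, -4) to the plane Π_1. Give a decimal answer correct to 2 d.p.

4.22

P_1P_2 = (12, -6, 3), P_1P_3 = (9, -9, 3); a normal to Π_1 is P_1P_2 × P_1P_3 = (9, -9, -54).
Using P_1: Π_1 has equation 9x - 9y - 54z = 72.
n·T − d = (9)·(6) + (-9)·(-4) + (-54)·(-4) − 72 = 234; |n| = √3078.
Distance = |234| / √3078 = 234/√3078 ≈ 4.22.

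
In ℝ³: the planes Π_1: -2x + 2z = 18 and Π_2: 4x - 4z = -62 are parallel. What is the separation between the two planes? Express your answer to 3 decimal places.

Rescale Π_2 by 1/(-2): -2x + 2z = 31. Then distance = |18 − 31| / √8 ≈ 4.596.

4.596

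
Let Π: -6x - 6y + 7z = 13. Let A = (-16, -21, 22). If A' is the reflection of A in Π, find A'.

(20, 15, -20)

λ = (n·A − d)/|n|² = (376 − 13)/121 = 3.
Reflection = A − 2λn = (-16, -21, 22) − 6·(-6, -6, 7) = (20, 15, -20).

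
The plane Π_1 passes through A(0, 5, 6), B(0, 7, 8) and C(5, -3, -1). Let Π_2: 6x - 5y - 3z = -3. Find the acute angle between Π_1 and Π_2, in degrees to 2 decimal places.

AB = (0, 2, 2), AC = (5, -8, -7); a normal to Π_1 is AB × AC = (2, 10, -10).
Using A: Π_1 has equation 2x + 10y - 10z = -10.
cos θ = |n₁·n₂| / (|n₁||n₂|) = |-8| / (√204 · √70).
θ = arccos(0.06695) ≈ 86.16°.

86.16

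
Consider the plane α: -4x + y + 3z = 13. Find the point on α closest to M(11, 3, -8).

Foot = M − λn with λ = (n·M − d)/|n|² = (-65 − 13)/26 = -3.
Foot = (11, 3, -8) − (-3)·(-4, 1, 3) = (-1, 6, 1).

(-1, 6, 1)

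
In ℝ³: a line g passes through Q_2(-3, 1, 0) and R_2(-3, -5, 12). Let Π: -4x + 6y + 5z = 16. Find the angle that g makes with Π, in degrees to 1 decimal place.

A direction vector for g is R_2 − Q_2 = (0, -6, 12).
sin θ = |n·v| / (|n||v|) = |24| / (√77 · √180) = 0.20386.
θ ≈ 11.8°.

11.8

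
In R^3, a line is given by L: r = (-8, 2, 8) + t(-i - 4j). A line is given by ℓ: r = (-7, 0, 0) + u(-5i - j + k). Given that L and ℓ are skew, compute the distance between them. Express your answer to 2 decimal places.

Common perpendicular direction n = (-1, -4, 0) × (-5, -1, 1) = (-4, 1, -19).
With w = (-7, 0, 0) − (-8, 2, 8) = (1, -2, -8), w · n = 146.
Distance = |w · n| / |n| = |146| / √378 ≈ 7.51.

7.51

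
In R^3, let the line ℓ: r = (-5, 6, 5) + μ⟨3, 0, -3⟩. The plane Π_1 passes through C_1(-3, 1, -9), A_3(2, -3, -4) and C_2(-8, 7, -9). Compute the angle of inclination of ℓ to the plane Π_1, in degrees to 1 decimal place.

44.6

C_1A_3 = (5, -4, 5), C_1C_2 = (-5, 6, 0); a normal to Π_1 is C_1A_3 × C_1C_2 = (-30, -25, 10).
Using C_1: Π_1 has equation -30x - 25y + 10z = -25.
sin θ = |n·v| / (|n||v|) = |-120| / (√1625 · √18) = 0.70165.
θ ≈ 44.6°.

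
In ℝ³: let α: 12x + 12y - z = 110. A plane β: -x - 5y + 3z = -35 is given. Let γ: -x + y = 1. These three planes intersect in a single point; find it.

Solving the 3×3 linear system 12x + 12y - z = 110, -x - 5y + 3z = -35, -x + y = 1 (e.g. by elimination or Cramer's rule, determinant = -66) gives (4, 5, -2).

(4, 5, -2)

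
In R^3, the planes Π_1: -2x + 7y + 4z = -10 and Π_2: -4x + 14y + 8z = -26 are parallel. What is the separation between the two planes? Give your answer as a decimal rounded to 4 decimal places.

0.3612

Rescale Π_2 by 1/2: -2x + 7y + 4z = -13. Then distance = |-10 − (-13)| / √69 ≈ 0.3612.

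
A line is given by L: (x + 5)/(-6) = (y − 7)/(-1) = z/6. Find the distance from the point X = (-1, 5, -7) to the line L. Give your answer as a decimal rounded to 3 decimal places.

L has direction (-6, -1, 6) through (-5, 7, 0).
Taking (-5, 7, 0) on L with direction v = (-6, -1, 6): w = X − (-5, 7, 0) = (4, -2, -7), and w × v = (-19, 18, -16).
Distance = |w × v| / |v| = √941 / √73 ≈ 3.590.

3.590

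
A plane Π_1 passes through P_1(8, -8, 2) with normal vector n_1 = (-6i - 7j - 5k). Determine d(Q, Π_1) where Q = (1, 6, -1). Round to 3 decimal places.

3.909

Π_1: n_1·r = n_1·P_1 gives -6x - 7y - 5z = -2.
n·Q − d = (-6)·(1) + (-7)·(6) + (-5)·(-1) − (-2) = -41; |n| = √110.
Distance = |-41| / √110 = 41/√110 ≈ 3.909.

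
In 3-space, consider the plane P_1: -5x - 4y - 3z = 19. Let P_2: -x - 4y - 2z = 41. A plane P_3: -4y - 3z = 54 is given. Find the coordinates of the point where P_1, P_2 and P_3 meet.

Solving the 3×3 linear system -5x - 4y - 3z = 19, -x - 4y - 2z = 41, -4y - 3z = 54 (e.g. by elimination or Cramer's rule, determinant = -20) gives (7, -9, -6).

(7, -9, -6)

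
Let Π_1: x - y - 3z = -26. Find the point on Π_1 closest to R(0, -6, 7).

(-1, -5, 10)

Foot = R − λn with λ = (n·R − d)/|n|² = (-15 − (-26))/11 = 1.
Foot = (0, -6, 7) − 1·(1, -1, -3) = (-1, -5, 10).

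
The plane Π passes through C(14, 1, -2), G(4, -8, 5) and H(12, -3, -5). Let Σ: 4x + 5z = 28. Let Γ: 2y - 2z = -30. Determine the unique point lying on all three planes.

(2, -11, 4)

CG = (-10, -9, 7), CH = (-2, -4, -3); a normal to Π is CG × CH = (55, -44, 22).
Using C: Π has equation 55x - 44y + 22z = 682.
Solving the 3×3 linear system 55x - 44y + 22z = 682, 4x + 5z = 28, 2y - 2z = -30 (e.g. by elimination or Cramer's rule, determinant = -726) gives (2, -11, 4).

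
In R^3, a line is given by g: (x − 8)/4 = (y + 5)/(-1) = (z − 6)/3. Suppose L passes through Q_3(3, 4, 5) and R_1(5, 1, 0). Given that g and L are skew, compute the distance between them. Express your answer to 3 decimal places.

g has direction (4, -1, 3) through (8, -5, 6).
A direction vector for L is R_1 − Q_3 = (2, -3, -5).
Common perpendicular direction n = (4, -1, 3) × (2, -3, -5) = (14, 26, -10).
With w = (3, 4, 5) − (8, -5, 6) = (-5, 9, -1), w · n = 174.
Distance = |w · n| / |n| = |174| / √972 ≈ 5.581.

5.581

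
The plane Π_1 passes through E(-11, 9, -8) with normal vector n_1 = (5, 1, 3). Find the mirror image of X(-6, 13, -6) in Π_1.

(-16, 11, -12)

Π_1: n_1·r = n_1·E gives 5x + y + 3z = -70.
λ = (n·X − d)/|n|² = (-35 − (-70))/35 = 1.
Reflection = X − 2λn = (-6, 13, -6) − 2·(5, 1, 3) = (-16, 11, -12).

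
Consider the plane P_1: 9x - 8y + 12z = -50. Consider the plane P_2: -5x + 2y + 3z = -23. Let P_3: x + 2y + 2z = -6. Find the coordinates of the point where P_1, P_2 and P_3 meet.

(2, 1, -5)

Solving the 3×3 linear system 9x - 8y + 12z = -50, -5x + 2y + 3z = -23, x + 2y + 2z = -6 (e.g. by elimination or Cramer's rule, determinant = -266) gives (2, 1, -5).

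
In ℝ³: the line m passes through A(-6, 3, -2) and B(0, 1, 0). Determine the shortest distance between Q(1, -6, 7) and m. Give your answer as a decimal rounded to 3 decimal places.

8.528

A direction vector for m is B − A = (6, -2, 2).
Taking (-6, 3, -2) on m with direction v = (6, -2, 2): w = Q − (-6, 3, -2) = (7, -9, 9), and w × v = (0, 40, 40).
Distance = |w × v| / |v| = √3200 / √44 ≈ 8.528.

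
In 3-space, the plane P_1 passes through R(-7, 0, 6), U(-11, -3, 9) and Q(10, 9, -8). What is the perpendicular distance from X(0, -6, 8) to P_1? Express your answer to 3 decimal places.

7.571

RU = (-4, -3, 3), RQ = (17, 9, -14); a normal to P_1 is RU × RQ = (15, -5, 15).
Using R: P_1 has equation 15x - 5y + 15z = -15.
n·X − d = (15)·(0) + (-5)·(-6) + (15)·(8) − (-15) = 165; |n| = √475.
Distance = |165| / √475 = 165/√475 ≈ 7.571.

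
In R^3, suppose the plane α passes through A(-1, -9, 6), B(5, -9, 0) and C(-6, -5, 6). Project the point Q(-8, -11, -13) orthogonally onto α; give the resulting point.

(0, -1, -5)

AB = (6, 0, -6), AC = (-5, 4, 0); a normal to α is AB × AC = (24, 30, 24).
Using A: α has equation 24x + 30y + 24z = -150.
Foot = Q − λn with λ = (n·Q − d)/|n|² = (-834 − (-150))/2052 = -1/3.
Foot = (-8, -11, -13) − (-1/3)·(24, 30, 24) = (0, -1, -5).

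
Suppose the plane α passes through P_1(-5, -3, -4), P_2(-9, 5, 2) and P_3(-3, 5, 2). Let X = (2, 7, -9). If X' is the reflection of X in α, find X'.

(2, -5, 7)

P_1P_2 = (-4, 8, 6), P_1P_3 = (2, 8, 6); a normal to α is P_1P_2 × P_1P_3 = (0, 36, -48).
Using P_1: α has equation 36y - 48z = 84.
λ = (n·X − d)/|n|² = (684 − 84)/3600 = 1/6.
Reflection = X − 2λn = (2, 7, -9) − (1/3)·(0, 36, -48) = (2, -5, 7).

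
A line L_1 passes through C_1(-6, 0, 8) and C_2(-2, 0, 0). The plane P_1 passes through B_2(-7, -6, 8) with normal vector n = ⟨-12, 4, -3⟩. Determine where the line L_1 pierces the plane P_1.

A direction vector for L_1 is C_2 − C_1 = (4, 0, -8).
P_1: n·r = n·B_2 gives -12x + 4y - 3z = 36.
Substitute r = (-6, 0, 8) + t(4, 0, -8) into the plane: 48 + (-24)t = 36, so t = 1/2.
Intersection: (-6, 0, 8) + (1/2)·(4, 0, -8) = (-4, 0, 4).

(-4, 0, 4)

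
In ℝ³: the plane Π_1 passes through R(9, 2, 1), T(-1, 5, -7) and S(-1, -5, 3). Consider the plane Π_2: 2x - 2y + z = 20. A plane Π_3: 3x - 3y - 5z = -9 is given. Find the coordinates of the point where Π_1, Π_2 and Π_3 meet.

(-1, -8, 6)

RT = (-10, 3, -8), RS = (-10, -7, 2); a normal to Π_1 is RT × RS = (-50, 100, 100).
Using R: Π_1 has equation -50x + 100y + 100z = -150.
Solving the 3×3 linear system -50x + 100y + 100z = -150, 2x - 2y + z = 20, 3x - 3y - 5z = -9 (e.g. by elimination or Cramer's rule, determinant = 650) gives (-1, -8, 6).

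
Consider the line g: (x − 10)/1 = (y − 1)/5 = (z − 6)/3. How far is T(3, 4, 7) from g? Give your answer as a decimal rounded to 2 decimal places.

g has direction (1, 5, 3) through (10, 1, 6).
Taking (10, 1, 6) on g with direction v = (1, 5, 3): w = T − (10, 1, 6) = (-7, 3, 1), and w × v = (4, 22, -38).
Distance = |w × v| / |v| = √1944 / √35 ≈ 7.45.

7.45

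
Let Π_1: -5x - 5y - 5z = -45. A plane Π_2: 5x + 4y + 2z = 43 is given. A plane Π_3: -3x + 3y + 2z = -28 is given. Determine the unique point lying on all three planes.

Solving the 3×3 linear system -5x - 5y - 5z = -45, 5x + 4y + 2z = 43, -3x + 3y + 2z = -28 (e.g. by elimination or Cramer's rule, determinant = -65) gives (9, -1, 1).

(9, -1, 1)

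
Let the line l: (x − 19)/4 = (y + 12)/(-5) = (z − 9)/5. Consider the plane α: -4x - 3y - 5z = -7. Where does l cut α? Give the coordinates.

(7, 3, -6)

l has direction (4, -5, 5) through (19, -12, 9).
Substitute r = (19, -12, 9) + t(4, -5, 5) into the plane: -85 + (-26)t = -7, so t = -3.
Intersection: (19, -12, 9) + (-3)·(4, -5, 5) = (7, 3, -6).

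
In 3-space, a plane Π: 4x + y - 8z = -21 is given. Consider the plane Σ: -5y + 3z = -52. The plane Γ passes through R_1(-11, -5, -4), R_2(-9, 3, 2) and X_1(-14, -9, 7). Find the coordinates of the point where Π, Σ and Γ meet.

R_1R_2 = (2, 8, 6), R_1X_1 = (-3, -4, 11); a normal to Γ is R_1R_2 × R_1X_1 = (112, -40, 16).
Using R_1: Γ has equation 112x - 40y + 16z = -1096.
Solving the 3×3 linear system 4x + y - 8z = -21, -5y + 3z = -52, 112x - 40y + 16z = -1096 (e.g. by elimination or Cramer's rule, determinant = -3984) gives (-6, 11, 1).

(-6, 11, 1)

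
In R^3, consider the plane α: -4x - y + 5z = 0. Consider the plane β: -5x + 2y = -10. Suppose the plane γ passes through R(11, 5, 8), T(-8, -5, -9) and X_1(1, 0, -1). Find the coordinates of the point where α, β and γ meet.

(0, -5, -1)

RT = (-19, -10, -17), RX_1 = (-10, -5, -9); a normal to γ is RT × RX_1 = (5, -1, -5).
Using R: γ has equation 5x - y - 5z = 10.
Solving the 3×3 linear system -4x - y + 5z = 0, -5x + 2y = -10, 5x - y - 5z = 10 (e.g. by elimination or Cramer's rule, determinant = 40) gives (0, -5, -1).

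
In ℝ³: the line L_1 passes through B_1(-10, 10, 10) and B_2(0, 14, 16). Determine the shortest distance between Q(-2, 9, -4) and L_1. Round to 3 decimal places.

A direction vector for L_1 is B_2 − B_1 = (10, 4, 6).
Taking (-10, 10, 10) on L_1 with direction v = (10, 4, 6): w = Q − (-10, 10, 10) = (8, -1, -14), and w × v = (50, -188, 42).
Distance = |w × v| / |v| = √39608 / √152 ≈ 16.142.

16.142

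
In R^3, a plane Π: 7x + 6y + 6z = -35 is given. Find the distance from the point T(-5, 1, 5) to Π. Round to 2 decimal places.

3.27

n·T − d = (7)·(-5) + (6)·(1) + (6)·(5) − (-35) = 36; |n| = √121.
Distance = |36| / √121 = 36/√121 ≈ 3.27.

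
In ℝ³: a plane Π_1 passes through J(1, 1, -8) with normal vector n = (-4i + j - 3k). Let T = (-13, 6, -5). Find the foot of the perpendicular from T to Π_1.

(-5, 4, 1)

Π_1: n·r = n·J gives -4x + y - 3z = 21.
Foot = T − λn with λ = (n·T − d)/|n|² = (73 − 21)/26 = 2.
Foot = (-13, 6, -5) − 2·(-4, 1, -3) = (-5, 4, 1).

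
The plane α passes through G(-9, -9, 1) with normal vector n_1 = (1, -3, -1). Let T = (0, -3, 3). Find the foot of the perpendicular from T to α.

α: n_1·r = n_1·G gives x - 3y - z = 17.
Foot = T − λn with λ = (n·T − d)/|n|² = (6 − 17)/11 = -1.
Foot = (0, -3, 3) − (-1)·(1, -3, -1) = (1, -6, 2).

(1, -6, 2)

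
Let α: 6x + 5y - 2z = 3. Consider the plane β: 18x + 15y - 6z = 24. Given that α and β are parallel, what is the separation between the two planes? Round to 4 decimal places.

Rescale β by 1/3: 6x + 5y - 2z = 8. Then distance = |3 − 8| / √65 ≈ 0.6202.

0.6202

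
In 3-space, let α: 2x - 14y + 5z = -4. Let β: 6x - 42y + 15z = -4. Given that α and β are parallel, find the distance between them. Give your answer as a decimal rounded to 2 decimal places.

0.18

Rescale β by 1/3: 2x - 14y + 5z = -4/3. Then distance = |-4 − (-4/3)| / √225 ≈ 0.18.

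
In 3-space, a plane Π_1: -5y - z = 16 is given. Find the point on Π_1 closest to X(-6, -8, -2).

Foot = X − λn with λ = (n·X − d)/|n|² = (42 − 16)/26 = 1.
Foot = (-6, -8, -2) − 1·(0, -5, -1) = (-6, -3, -1).

(-6, -3, -1)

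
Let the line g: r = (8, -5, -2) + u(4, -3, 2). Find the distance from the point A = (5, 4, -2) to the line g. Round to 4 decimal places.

Taking (8, -5, -2) on g with direction v = (4, -3, 2): w = A − (8, -5, -2) = (-3, 9, 0), and w × v = (18, 6, -27).
Distance = |w × v| / |v| = √1089 / √29 ≈ 6.1279.

6.1279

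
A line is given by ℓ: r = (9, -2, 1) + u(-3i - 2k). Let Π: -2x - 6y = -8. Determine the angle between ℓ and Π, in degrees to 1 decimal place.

15.3

sin θ = |n·v| / (|n||v|) = |6| / (√40 · √13) = 0.26312.
θ ≈ 15.3°.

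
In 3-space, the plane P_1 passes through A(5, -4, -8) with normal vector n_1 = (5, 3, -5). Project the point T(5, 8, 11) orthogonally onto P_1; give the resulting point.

(10, 11, 6)

P_1: n_1·r = n_1·A gives 5x + 3y - 5z = 53.
Foot = T − λn with λ = (n·T − d)/|n|² = (-6 − 53)/59 = -1.
Foot = (5, 8, 11) − (-1)·(5, 3, -5) = (10, 11, 6).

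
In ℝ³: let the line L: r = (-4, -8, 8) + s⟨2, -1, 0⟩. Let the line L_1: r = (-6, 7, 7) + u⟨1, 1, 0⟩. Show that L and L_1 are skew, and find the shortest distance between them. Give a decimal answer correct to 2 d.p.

Common perpendicular direction n = (2, -1, 0) × (1, 1, 0) = (0, 0, 3).
With w = (-6, 7, 7) − (-4, -8, 8) = (-2, 15, -1), w · n = -3.
Since n ≠ 0 the lines are not parallel, and w · n = -3 ≠ 0 so they do not intersect; hence they are skew.
Distance = |w · n| / |n| = |-3| / √9 ≈ 1.00.

1.00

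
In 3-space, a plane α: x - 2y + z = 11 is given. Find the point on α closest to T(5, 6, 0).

Foot = T − λn with λ = (n·T − d)/|n|² = (-7 − 11)/6 = -3.
Foot = (5, 6, 0) − (-3)·(1, -2, 1) = (8, 0, 3).

(8, 0, 3)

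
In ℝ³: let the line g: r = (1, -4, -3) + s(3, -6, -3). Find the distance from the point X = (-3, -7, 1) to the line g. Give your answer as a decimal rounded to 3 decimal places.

Taking (1, -4, -3) on g with direction v = (3, -6, -3): w = X − (1, -4, -3) = (-4, -3, 4), and w × v = (33, 0, 33).
Distance = |w × v| / |v| = √2178 / √54 ≈ 6.351.

6.351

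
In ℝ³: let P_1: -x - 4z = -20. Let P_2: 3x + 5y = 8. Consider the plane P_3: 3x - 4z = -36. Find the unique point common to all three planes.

(-4, 4, 6)

Solving the 3×3 linear system -x - 4z = -20, 3x + 5y = 8, 3x - 4z = -36 (e.g. by elimination or Cramer's rule, determinant = 80) gives (-4, 4, 6).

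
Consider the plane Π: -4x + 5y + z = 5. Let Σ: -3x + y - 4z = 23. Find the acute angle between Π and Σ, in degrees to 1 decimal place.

66.8

cos θ = |n₁·n₂| / (|n₁||n₂|) = |13| / (√42 · √26).
θ = arccos(0.39340) ≈ 66.8°.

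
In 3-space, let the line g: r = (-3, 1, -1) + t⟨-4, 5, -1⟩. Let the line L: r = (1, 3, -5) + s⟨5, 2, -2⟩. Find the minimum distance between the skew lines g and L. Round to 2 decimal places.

Common perpendicular direction n = (-4, 5, -1) × (5, 2, -2) = (-8, -13, -33).
With w = (1, 3, -5) − (-3, 1, -1) = (4, 2, -4), w · n = 74.
Distance = |w · n| / |n| = |74| / √1322 ≈ 2.04.

2.04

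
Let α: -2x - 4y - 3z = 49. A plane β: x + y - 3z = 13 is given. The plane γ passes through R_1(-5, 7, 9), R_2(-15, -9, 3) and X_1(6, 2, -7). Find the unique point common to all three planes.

(-2, -6, -7)

R_1R_2 = (-10, -16, -6), R_1X_1 = (11, -5, -16); a normal to γ is R_1R_2 × R_1X_1 = (226, -226, 226).
Using R_1: γ has equation 226x - 226y + 226z = -678.
Solving the 3×3 linear system -2x - 4y - 3z = 49, x + y - 3z = 13, 226x - 226y + 226z = -678 (e.g. by elimination or Cramer's rule, determinant = 5876) gives (-2, -6, -7).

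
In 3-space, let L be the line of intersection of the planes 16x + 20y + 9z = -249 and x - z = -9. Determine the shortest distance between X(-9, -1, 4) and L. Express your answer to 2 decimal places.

5.79

Direction of L: (16, 20, 9) × (1, 0, -1) = (-20, 25, -20).
A point on L: solving the two plane equations with x = -6 gives (-6, -9, 3).
Taking (-6, -9, 3) on L with direction v = (-20, 25, -20): w = X − (-6, -9, 3) = (-3, 8, 1), and w × v = (-185, -80, 85).
Distance = |w × v| / |v| = √47850 / √1425 ≈ 5.79.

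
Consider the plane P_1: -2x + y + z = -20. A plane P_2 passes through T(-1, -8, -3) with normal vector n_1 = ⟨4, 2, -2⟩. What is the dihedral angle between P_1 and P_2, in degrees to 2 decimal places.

P_2: n_1·r = n_1·T gives 4x + 2y - 2z = -14.
cos θ = |n₁·n₂| / (|n₁||n₂|) = |-8| / (√6 · √24).
θ = arccos(0.66667) ≈ 48.19°.

48.19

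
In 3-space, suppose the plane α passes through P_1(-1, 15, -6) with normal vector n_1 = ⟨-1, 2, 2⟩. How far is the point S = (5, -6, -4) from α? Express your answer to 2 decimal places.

14.67

α: n_1·r = n_1·P_1 gives -x + 2y + 2z = 19.
n·S − d = (-1)·(5) + (2)·(-6) + (2)·(-4) − 19 = -44; |n| = √9.
Distance = |-44| / √9 = 44/√9 ≈ 14.67.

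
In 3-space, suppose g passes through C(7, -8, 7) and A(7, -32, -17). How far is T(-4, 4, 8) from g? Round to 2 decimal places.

A direction vector for g is A − C = (0, -24, -24).
Taking (7, -8, 7) on g with direction v = (0, -24, -24): w = T − (7, -8, 7) = (-11, 12, 1), and w × v = (-264, -264, 264).
Distance = |w × v| / |v| = √209088 / √1152 ≈ 13.47.

13.47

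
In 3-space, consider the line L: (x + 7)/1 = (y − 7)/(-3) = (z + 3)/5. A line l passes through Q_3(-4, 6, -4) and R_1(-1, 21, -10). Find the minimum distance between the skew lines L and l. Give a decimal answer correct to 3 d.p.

3.307

L has direction (1, -3, 5) through (-7, 7, -3).
A direction vector for l is R_1 − Q_3 = (3, 15, -6).
Common perpendicular direction n = (1, -3, 5) × (3, 15, -6) = (-57, 21, 24).
With w = (-4, 6, -4) − (-7, 7, -3) = (3, -1, -1), w · n = -216.
Distance = |w · n| / |n| = |-216| / √4266 ≈ 3.307.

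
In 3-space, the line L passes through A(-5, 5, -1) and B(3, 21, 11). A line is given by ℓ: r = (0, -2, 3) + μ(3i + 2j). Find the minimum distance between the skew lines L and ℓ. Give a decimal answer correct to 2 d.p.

A direction vector for L is B − A = (8, 16, 12).
Common perpendicular direction n = (8, 16, 12) × (3, 2, 0) = (-24, 36, -32).
With w = (0, -2, 3) − (-5, 5, -1) = (5, -7, 4), w · n = -500.
Distance = |w · n| / |n| = |-500| / √2896 ≈ 9.29.

9.29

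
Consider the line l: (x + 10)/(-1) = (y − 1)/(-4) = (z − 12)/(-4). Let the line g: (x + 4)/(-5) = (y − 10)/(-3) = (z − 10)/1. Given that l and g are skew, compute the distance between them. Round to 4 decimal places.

4.0445

l has direction (-1, -4, -4) through (-10, 1, 12).
g has direction (-5, -3, 1) through (-4, 10, 10).
Common perpendicular direction n = (-1, -4, -4) × (-5, -3, 1) = (-16, 21, -17).
With w = (-4, 10, 10) − (-10, 1, 12) = (6, 9, -2), w · n = 127.
Distance = |w · n| / |n| = |127| / √986 ≈ 4.0445.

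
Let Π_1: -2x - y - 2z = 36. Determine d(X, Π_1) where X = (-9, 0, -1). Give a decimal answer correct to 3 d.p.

n·X − d = (-2)·(-9) + (-1)·(0) + (-2)·(-1) − 36 = -16; |n| = √9.
Distance = |-16| / √9 = 16/√9 ≈ 5.333.

5.333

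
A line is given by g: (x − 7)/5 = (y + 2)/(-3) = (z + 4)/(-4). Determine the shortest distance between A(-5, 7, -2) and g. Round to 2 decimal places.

g has direction (5, -3, -4) through (7, -2, -4).
Taking (7, -2, -4) on g with direction v = (5, -3, -4): w = A − (7, -2, -4) = (-12, 9, 2), and w × v = (-30, -38, -9).
Distance = |w × v| / |v| = √2425 / √50 ≈ 6.96.

6.96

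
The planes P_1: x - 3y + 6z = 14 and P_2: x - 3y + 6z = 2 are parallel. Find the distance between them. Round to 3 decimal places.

Same normal n = (1, -3, 6) with |n| = √46; distance = |14 − 2| / |n| = 12/√46 ≈ 1.769.

1.769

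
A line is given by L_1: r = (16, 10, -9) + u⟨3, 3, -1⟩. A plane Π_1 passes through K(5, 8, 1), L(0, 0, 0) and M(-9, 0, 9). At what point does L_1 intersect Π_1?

KL = (-5, -8, -1), KM = (-14, -8, 8); a normal to Π_1 is KL × KM = (-72, 54, -72).
Using K: Π_1 has equation -72x + 54y - 72z = 0.
Substitute r = (16, 10, -9) + t(3, 3, -1) into the plane: 36 + 18t = 0, so t = -2.
Intersection: (16, 10, -9) + (-2)·(3, 3, -1) = (10, 4, -7).

(10, 4, -7)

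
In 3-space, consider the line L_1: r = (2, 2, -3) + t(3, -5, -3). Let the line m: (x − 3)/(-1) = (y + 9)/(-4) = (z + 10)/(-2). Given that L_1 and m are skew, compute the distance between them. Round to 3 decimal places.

0.931

m has direction (-1, -4, -2) through (3, -9, -10).
Common perpendicular direction n = (3, -5, -3) × (-1, -4, -2) = (-2, 9, -17).
With w = (3, -9, -10) − (2, 2, -3) = (1, -11, -7), w · n = 18.
Distance = |w · n| / |n| = |18| / √374 ≈ 0.931.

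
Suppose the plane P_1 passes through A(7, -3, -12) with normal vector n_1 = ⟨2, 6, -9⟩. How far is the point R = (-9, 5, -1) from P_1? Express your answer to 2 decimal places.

7.55

P_1: n_1·r = n_1·A gives 2x + 6y - 9z = 104.
n·R − d = (2)·(-9) + (6)·(5) + (-9)·(-1) − 104 = -83; |n| = √121.
Distance = |-83| / √121 = 83/√121 ≈ 7.55.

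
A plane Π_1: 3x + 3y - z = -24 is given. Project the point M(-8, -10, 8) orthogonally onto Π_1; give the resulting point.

(-2, -4, 6)

Foot = M − λn with λ = (n·M − d)/|n|² = (-62 − (-24))/19 = -2.
Foot = (-8, -10, 8) − (-2)·(3, 3, -1) = (-2, -4, 6).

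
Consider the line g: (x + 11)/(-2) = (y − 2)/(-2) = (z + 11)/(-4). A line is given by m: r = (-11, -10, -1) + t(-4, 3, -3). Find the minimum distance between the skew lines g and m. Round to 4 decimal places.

10.4419

g has direction (-2, -2, -4) through (-11, 2, -11).
Common perpendicular direction n = (-2, -2, -4) × (-4, 3, -3) = (18, 10, -14).
With w = (-11, -10, -1) − (-11, 2, -11) = (0, -12, 10), w · n = -260.
Distance = |w · n| / |n| = |-260| / √620 ≈ 10.4419.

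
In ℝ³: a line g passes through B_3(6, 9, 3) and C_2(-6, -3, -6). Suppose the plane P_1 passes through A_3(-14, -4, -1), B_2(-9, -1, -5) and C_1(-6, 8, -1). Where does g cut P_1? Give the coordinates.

A direction vector for g is C_2 − B_3 = (-12, -12, -9).
A_3B_2 = (5, 3, -4), A_3C_1 = (8, 12, 0); a normal to P_1 is A_3B_2 × A_3C_1 = (48, -32, 36).
Using A_3: P_1 has equation 48x - 32y + 36z = -580.
Substitute r = (6, 9, 3) + t(-12, -12, -9) into the plane: 108 + (-516)t = -580, so t = 4/3.
Intersection: (6, 9, 3) + (4/3)·(-12, -12, -9) = (-10, -7, -9).

(-10, -7, -9)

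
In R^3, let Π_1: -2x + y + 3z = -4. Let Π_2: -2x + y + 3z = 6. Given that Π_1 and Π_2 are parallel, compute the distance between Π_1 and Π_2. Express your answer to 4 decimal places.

2.6726

Same normal n = (-2, 1, 3) with |n| = √14; distance = |-4 − 6| / |n| = 10/√14 ≈ 2.6726.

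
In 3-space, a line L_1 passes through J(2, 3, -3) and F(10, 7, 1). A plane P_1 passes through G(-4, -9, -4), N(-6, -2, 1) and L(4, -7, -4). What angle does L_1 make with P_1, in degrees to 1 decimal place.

A direction vector for L_1 is F − J = (8, 4, 4).
GN = (-2, 7, 5), GL = (8, 2, 0); a normal to P_1 is GN × GL = (-10, 40, -60).
Using G: P_1 has equation -10x + 40y - 60z = -80.
sin θ = |n·v| / (|n||v|) = |-160| / (√5300 · √96) = 0.22431.
θ ≈ 13.0°.

13.0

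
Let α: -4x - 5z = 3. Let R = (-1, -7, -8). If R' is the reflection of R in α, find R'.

λ = (n·R − d)/|n|² = (44 − 3)/41 = 1.
Reflection = R − 2λn = (-1, -7, -8) − 2·(-4, 0, -5) = (7, -7, 2).

(7, -7, 2)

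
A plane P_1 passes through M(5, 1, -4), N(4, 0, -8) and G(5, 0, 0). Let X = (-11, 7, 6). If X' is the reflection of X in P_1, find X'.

MN = (-1, -1, -4), MG = (0, -1, 4); a normal to P_1 is MN × MG = (-8, 4, 1).
Using M: P_1 has equation -8x + 4y + z = -40.
λ = (n·X − d)/|n|² = (122 − (-40))/81 = 2.
Reflection = X − 2λn = (-11, 7, 6) − 4·(-8, 4, 1) = (21, -9, 2).

(21, -9, 2)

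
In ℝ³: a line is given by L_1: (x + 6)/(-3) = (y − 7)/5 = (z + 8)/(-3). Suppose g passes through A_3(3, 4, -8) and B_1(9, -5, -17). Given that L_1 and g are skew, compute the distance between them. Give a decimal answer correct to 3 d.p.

L_1 has direction (-3, 5, -3) through (-6, 7, -8).
A direction vector for g is B_1 − A_3 = (6, -9, -9).
Common perpendicular direction n = (-3, 5, -3) × (6, -9, -9) = (-72, -45, -3).
With w = (3, 4, -8) − (-6, 7, -8) = (9, -3, 0), w · n = -513.
Distance = |w · n| / |n| = |-513| / √7218 ≈ 6.038.

6.038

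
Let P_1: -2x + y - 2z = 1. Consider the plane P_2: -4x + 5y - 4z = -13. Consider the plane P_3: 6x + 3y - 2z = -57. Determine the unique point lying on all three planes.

(-6, -5, 3)

Solving the 3×3 linear system -2x + y - 2z = 1, -4x + 5y - 4z = -13, 6x + 3y - 2z = -57 (e.g. by elimination or Cramer's rule, determinant = 48) gives (-6, -5, 3).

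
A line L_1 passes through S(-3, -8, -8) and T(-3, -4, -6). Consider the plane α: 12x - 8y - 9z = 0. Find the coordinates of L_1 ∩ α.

A direction vector for L_1 is T − S = (0, 4, 2).
Substitute r = (-3, -8, -8) + t(0, 4, 2) into the plane: 100 + (-50)t = 0, so t = 2.
Intersection: (-3, -8, -8) + 2·(0, 4, 2) = (-3, 0, -4).

(-3, 0, -4)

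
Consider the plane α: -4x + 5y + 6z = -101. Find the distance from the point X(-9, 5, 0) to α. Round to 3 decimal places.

18.462

n·X − d = (-4)·(-9) + (5)·(5) + (6)·(0) − (-101) = 162; |n| = √77.
Distance = |162| / √77 = 162/√77 ≈ 18.462.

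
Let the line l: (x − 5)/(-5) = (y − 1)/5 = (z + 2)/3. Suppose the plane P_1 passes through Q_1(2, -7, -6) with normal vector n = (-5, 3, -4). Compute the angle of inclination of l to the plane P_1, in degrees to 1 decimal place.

l has direction (-5, 5, 3) through (5, 1, -2).
P_1: n·r = n·Q_1 gives -5x + 3y - 4z = -7.
sin θ = |n·v| / (|n||v|) = |28| / (√50 · √59) = 0.51552.
θ ≈ 31.0°.

31.0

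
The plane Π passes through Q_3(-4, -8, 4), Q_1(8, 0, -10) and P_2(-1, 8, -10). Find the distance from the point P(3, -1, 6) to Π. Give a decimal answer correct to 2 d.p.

8.41

Q_3Q_1 = (12, 8, -14), Q_3P_2 = (3, 16, -14); a normal to Π is Q_3Q_1 × Q_3P_2 = (112, 126, 168).
Using Q_3: Π has equation 112x + 126y + 168z = -784.
n·P − d = (112)·(3) + (126)·(-1) + (168)·(6) − (-784) = 2002; |n| = √56644.
Distance = |2002| / √56644 = 2002/√56644 ≈ 8.41.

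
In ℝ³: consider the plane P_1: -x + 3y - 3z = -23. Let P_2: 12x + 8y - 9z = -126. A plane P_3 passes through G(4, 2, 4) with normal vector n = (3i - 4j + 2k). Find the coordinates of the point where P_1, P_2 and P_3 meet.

P_3: n·r = n·G gives 3x - 4y + 2z = 12.
Solving the 3×3 linear system -x + 3y - 3z = -23, 12x + 8y - 9z = -126, 3x - 4y + 2z = 12 (e.g. by elimination or Cramer's rule, determinant = 83) gives (-4, -3, 6).

(-4, -3, 6)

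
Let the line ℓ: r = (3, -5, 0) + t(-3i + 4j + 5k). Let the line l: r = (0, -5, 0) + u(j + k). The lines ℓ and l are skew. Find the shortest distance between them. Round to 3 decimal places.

0.688

Common perpendicular direction n = (-3, 4, 5) × (0, 1, 1) = (-1, 3, -3).
With w = (0, -5, 0) − (3, -5, 0) = (-3, 0, 0), w · n = 3.
Distance = |w · n| / |n| = |3| / √19 ≈ 0.688.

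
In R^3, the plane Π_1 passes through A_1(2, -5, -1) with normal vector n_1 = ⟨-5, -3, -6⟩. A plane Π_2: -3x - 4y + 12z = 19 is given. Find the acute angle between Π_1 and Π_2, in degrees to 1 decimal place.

65.6

Π_1: n_1·r = n_1·A_1 gives -5x - 3y - 6z = 11.
cos θ = |n₁·n₂| / (|n₁||n₂|) = |-45| / (√70 · √169).
θ = arccos(0.41373) ≈ 65.6°.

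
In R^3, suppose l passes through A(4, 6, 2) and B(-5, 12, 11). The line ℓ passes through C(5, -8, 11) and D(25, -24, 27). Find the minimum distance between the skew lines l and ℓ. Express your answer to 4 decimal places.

10.1010

A direction vector for l is B − A = (-9, 6, 9).
A direction vector for ℓ is D − C = (20, -16, 16).
Common perpendicular direction n = (-9, 6, 9) × (20, -16, 16) = (240, 324, 24).
With w = (5, -8, 11) − (4, 6, 2) = (1, -14, 9), w · n = -4080.
Distance = |w · n| / |n| = |-4080| / √163152 ≈ 10.1010.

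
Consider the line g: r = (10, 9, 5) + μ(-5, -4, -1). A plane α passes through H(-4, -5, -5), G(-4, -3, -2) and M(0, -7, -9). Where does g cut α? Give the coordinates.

HG = (0, 2, 3), HM = (4, -2, -4); a normal to α is HG × HM = (-2, 12, -8).
Using H: α has equation -2x + 12y - 8z = -12.
Substitute r = (10, 9, 5) + t(-5, -4, -1) into the plane: 48 + (-30)t = -12, so t = 2.
Intersection: (10, 9, 5) + 2·(-5, -4, -1) = (0, 1, 3).

(0, 1, 3)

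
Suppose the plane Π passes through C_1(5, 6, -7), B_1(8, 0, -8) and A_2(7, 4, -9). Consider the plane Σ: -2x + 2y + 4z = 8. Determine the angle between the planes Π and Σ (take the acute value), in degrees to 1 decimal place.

C_1B_1 = (3, -6, -1), C_1A_2 = (2, -2, -2); a normal to Π is C_1B_1 × C_1A_2 = (10, 4, 6).
Using C_1: Π has equation 10x + 4y + 6z = 32.
cos θ = |n₁·n₂| / (|n₁||n₂|) = |12| / (√152 · √24).
θ = arccos(0.19868) ≈ 78.5°.

78.5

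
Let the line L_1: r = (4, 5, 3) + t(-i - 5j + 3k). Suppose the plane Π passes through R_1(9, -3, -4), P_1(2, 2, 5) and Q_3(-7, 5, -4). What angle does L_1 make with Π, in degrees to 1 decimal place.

63.8

R_1P_1 = (-7, 5, 9), R_1Q_3 = (-16, 8, 0); a normal to Π is R_1P_1 × R_1Q_3 = (-72, -144, 24).
Using R_1: Π has equation -72x - 144y + 24z = -312.
sin θ = |n·v| / (|n||v|) = |864| / (√26496 · √35) = 0.89720.
θ ≈ 63.8°.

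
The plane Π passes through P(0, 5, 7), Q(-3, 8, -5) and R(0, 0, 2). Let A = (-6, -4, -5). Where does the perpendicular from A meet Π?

(-1, -3, -6)

PQ = (-3, 3, -12), PR = (0, -5, -5); a normal to Π is PQ × PR = (-75, -15, 15).
Using P: Π has equation -75x - 15y + 15z = 30.
Foot = A − λn with λ = (n·A − d)/|n|² = (435 − 30)/6075 = 1/15.
Foot = (-6, -4, -5) − (1/15)·(-75, -15, 15) = (-1, -3, -6).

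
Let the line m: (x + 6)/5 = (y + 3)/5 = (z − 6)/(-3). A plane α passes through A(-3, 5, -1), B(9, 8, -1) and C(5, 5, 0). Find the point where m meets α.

(9, 12, -3)

m has direction (5, 5, -3) through (-6, -3, 6).
AB = (12, 3, 0), AC = (8, 0, 1); a normal to α is AB × AC = (3, -12, -24).
Using A: α has equation 3x - 12y - 24z = -45.
Substitute r = (-6, -3, 6) + t(5, 5, -3) into the plane: -126 + 27t = -45, so t = 3.
Intersection: (-6, -3, 6) + 3·(5, 5, -3) = (9, 12, -3).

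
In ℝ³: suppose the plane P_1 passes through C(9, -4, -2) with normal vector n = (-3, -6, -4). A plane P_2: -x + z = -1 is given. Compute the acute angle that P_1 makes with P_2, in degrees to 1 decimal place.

84.8

P_1: n·r = n·C gives -3x - 6y - 4z = 5.
cos θ = |n₁·n₂| / (|n₁||n₂|) = |-1| / (√61 · √2).
θ = arccos(0.09054) ≈ 84.8°.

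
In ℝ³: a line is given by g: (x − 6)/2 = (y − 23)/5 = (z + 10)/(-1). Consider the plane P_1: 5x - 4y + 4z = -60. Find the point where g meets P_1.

g has direction (2, 5, -1) through (6, 23, -10).
Substitute r = (6, 23, -10) + t(2, 5, -1) into the plane: -102 + (-14)t = -60, so t = -3.
Intersection: (6, 23, -10) + (-3)·(2, 5, -1) = (0, 8, -7).

(0, 8, -7)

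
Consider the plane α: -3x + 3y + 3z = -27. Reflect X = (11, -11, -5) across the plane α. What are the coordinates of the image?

λ = (n·X − d)/|n|² = (-81 − (-27))/27 = -2.
Reflection = X − 2λn = (11, -11, -5) − (-4)·(-3, 3, 3) = (-1, 1, 7).

(-1, 1, 7)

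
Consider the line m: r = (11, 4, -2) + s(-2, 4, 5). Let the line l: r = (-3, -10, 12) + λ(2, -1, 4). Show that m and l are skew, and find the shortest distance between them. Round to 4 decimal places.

22.2600

Common perpendicular direction n = (-2, 4, 5) × (2, -1, 4) = (21, 18, -6).
With w = (-3, -10, 12) − (11, 4, -2) = (-14, -14, 14), w · n = -630.
Since n ≠ 0 the lines are not parallel, and w · n = -630 ≠ 0 so they do not intersect; hence they are skew.
Distance = |w · n| / |n| = |-630| / √801 ≈ 22.2600.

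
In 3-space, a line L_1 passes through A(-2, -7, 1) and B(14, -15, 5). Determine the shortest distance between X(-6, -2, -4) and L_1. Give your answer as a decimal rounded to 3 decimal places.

A direction vector for L_1 is B − A = (16, -8, 4).
Taking (-2, -7, 1) on L_1 with direction v = (16, -8, 4): w = X − (-2, -7, 1) = (-4, 5, -5), and w × v = (-20, -64, -48).
Distance = |w × v| / |v| = √6800 / √336 ≈ 4.499.

4.499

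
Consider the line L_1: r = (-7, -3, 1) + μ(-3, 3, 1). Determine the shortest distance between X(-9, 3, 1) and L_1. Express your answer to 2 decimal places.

Taking (-7, -3, 1) on L_1 with direction v = (-3, 3, 1): w = X − (-7, -3, 1) = (-2, 6, 0), and w × v = (6, 2, 12).
Distance = |w × v| / |v| = √184 / √19 ≈ 3.11.

3.11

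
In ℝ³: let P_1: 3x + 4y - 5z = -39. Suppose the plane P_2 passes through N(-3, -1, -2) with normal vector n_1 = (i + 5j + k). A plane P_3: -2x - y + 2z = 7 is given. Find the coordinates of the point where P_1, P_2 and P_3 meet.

P_2: n_1·r = n_1·N gives x + 5y + z = -10.
Solving the 3×3 linear system 3x + 4y - 5z = -39, x + 5y + z = -10, -2x - y + 2z = 7 (e.g. by elimination or Cramer's rule, determinant = -28) gives (7, -5, 8).

(7, -5, 8)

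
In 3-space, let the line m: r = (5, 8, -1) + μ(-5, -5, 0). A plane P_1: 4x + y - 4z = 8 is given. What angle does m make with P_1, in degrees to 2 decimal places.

sin θ = |n·v| / (|n||v|) = |-25| / (√33 · √50) = 0.61546.
θ ≈ 37.99°.

37.99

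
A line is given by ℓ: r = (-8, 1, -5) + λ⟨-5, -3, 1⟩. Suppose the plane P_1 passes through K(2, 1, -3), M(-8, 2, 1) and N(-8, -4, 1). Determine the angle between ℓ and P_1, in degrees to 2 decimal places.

9.03

KM = (-10, 1, 4), KN = (-10, -5, 4); a normal to P_1 is KM × KN = (24, 0, 60).
Using K: P_1 has equation 24x + 60z = -132.
sin θ = |n·v| / (|n||v|) = |-60| / (√4176 · √35) = 0.15694.
θ ≈ 9.03°.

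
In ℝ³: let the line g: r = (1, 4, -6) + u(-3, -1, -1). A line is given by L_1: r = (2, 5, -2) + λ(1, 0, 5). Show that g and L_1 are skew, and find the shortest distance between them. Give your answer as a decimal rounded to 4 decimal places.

0.8725

Common perpendicular direction n = (-3, -1, -1) × (1, 0, 5) = (-5, 14, 1).
With w = (2, 5, -2) − (1, 4, -6) = (1, 1, 4), w · n = 13.
Since n ≠ 0 the lines are not parallel, and w · n = 13 ≠ 0 so they do not intersect; hence they are skew.
Distance = |w · n| / |n| = |13| / √222 ≈ 0.8725.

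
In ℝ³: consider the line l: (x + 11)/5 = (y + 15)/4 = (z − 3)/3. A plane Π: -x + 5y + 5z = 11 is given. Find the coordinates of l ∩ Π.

(-1, -7, 9)

l has direction (5, 4, 3) through (-11, -15, 3).
Substitute r = (-11, -15, 3) + t(5, 4, 3) into the plane: -49 + 30t = 11, so t = 2.
Intersection: (-11, -15, 3) + 2·(5, 4, 3) = (-1, -7, 9).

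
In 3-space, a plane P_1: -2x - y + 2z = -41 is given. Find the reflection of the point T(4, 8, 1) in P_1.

λ = (n·T − d)/|n|² = (-14 − (-41))/9 = 3.
Reflection = T − 2λn = (4, 8, 1) − 6·(-2, -1, 2) = (16, 14, -11).

(16, 14, -11)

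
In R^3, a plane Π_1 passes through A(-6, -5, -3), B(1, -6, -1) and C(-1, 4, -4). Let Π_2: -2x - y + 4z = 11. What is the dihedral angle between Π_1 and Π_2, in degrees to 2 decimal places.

AB = (7, -1, 2), AC = (5, 9, -1); a normal to Π_1 is AB × AC = (-17, 17, 68).
Using A: Π_1 has equation -17x + 17y + 68z = -187.
cos θ = |n₁·n₂| / (|n₁||n₂|) = |289| / (√5202 · √21).
θ = arccos(0.87439) ≈ 29.03°.

29.03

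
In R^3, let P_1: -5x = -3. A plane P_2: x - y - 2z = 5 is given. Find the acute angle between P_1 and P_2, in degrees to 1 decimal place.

65.9

cos θ = |n₁·n₂| / (|n₁||n₂|) = |-5| / (√25 · √6).
θ = arccos(0.40825) ≈ 65.9°.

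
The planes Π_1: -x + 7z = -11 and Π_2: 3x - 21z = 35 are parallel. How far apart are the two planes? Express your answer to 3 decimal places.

Rescale Π_2 by 1/(-3): -x + 7z = -35/3. Then distance = |-11 − (-35/3)| / √50 ≈ 0.094.

0.094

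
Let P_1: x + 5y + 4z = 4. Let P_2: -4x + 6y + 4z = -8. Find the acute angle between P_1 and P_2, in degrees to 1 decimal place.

38.2

cos θ = |n₁·n₂| / (|n₁||n₂|) = |42| / (√42 · √68).
θ = arccos(0.78591) ≈ 38.2°.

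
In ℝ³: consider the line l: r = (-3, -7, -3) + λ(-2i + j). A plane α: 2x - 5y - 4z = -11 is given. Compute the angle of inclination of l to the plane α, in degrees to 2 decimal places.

36.87

sin θ = |n·v| / (|n||v|) = |-9| / (√45 · √5) = 0.60000.
θ ≈ 36.87°.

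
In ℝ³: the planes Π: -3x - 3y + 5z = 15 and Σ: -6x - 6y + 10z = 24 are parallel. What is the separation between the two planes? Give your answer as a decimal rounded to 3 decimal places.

0.457

Rescale Σ by 1/2: -3x - 3y + 5z = 12. Then distance = |15 − 12| / √43 ≈ 0.457.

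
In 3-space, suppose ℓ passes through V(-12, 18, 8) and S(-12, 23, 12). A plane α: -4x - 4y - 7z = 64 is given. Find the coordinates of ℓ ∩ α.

(-12, 3, -4)

A direction vector for ℓ is S − V = (0, 5, 4).
Substitute r = (-12, 18, 8) + t(0, 5, 4) into the plane: -80 + (-48)t = 64, so t = -3.
Intersection: (-12, 18, 8) + (-3)·(0, 5, 4) = (-12, 3, -4).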